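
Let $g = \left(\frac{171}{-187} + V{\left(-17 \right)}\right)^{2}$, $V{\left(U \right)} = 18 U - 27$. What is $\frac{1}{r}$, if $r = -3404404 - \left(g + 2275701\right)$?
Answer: $- \frac{34969}{202526595109} \approx -1.7266 \cdot 10^{-7}$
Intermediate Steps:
$V{\left(U \right)} = -27 + 18 U$
$g = \frac{3899003364}{34969}$ ($g = \left(\frac{171}{-187} + \left(-27 + 18 \left(-17\right)\right)\right)^{2} = \left(171 \left(- \frac{1}{187}\right) - 333\right)^{2} = \left(- \frac{171}{187} - 333\right)^{2} = \left(- \frac{62442}{187}\right)^{2} = \frac{3899003364}{34969} \approx 1.115 \cdot 10^{5}$)
$r = - \frac{202526595109}{34969}$ ($r = -3404404 - \left(\frac{3899003364}{34969} + 2275701\right) = -3404404 - \frac{83477991633}{34969} = - \frac{202526595109}{34969} \approx -5.7916 \cdot 10^{6}$)
$\frac{1}{r} = \frac{1}{- \frac{202526595109}{34969}} = - \frac{34969}{202526595109}$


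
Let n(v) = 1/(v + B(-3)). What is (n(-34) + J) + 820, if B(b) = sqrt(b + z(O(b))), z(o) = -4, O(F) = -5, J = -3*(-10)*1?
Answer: 988516/1163 - I*sqrt(7)/1163 ≈ 849.97 - 0.0022749*I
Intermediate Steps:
J = 30 (J = 30*1 = 30)
B(b) = sqrt(-4 + b) (B(b) = sqrt(b - 4) = sqrt(-4 + b))
n(v) = 1/(v + I*sqrt(7)) (n(v) = 1/(v + sqrt(-4 - 3)) = 1/(v + sqrt(-7)) = 1/(v + I*sqrt(7)))
(n(-34) + J) + 820 = (1/(-34 + I*sqrt(7)) + 30) + 820 = (30 + 1/(-34 + I*sqrt(7))) + 820 = 850 + 1/(-34 + I*sqrt(7))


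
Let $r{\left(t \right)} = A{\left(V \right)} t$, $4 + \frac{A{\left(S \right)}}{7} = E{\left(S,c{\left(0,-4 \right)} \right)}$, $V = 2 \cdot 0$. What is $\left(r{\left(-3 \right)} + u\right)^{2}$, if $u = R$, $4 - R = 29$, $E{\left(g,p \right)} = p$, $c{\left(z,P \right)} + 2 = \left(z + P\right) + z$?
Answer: $34225$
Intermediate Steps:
$c{\left(z,P \right)} = -2 + P + 2 z$ ($c{\left(z,P \right)} = -2 + \left(\left(z + P\right) + z\right) = -2 + \left(\left(P + z\right) + z\right) = -2 + \left(P + 2 z\right) = -2 + P + 2 z$)
$V = 0$
$A{\left(S \right)} = -70$ ($A{\left(S \right)} = -28 + 7 \left(-2 - 4 + 2 \cdot 0\right) = -28 + 7 \left(-2 - 4 + 0\right) = -28 + 7 \left(-6\right) = -28 - 42 = -70$)
$R = -25$ ($R = 4 - 29 = -25$)
$u = -25$
$r{\left(t \right)} = - 70 t$
$\left(r{\left(-3 \right)} + u\right)^{2} = \left(\left(-70\right) \left(-3\right) - 25\right)^{2} = \left(210 - 25\right)^{2} = 185^{2} = 34225$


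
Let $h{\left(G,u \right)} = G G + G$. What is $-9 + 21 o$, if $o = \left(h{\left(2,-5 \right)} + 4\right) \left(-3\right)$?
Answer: $-639$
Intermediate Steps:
$h{\left(G,u \right)} = G + G^{2}$ ($h{\left(G,u \right)} = G^{2} + G = G + G^{2}$)
$o = -30$ ($o = \left(2 \left(1 + 2\right) + 4\right) \left(-3\right) = \left(2 \cdot 3 + 4\right) \left(-3\right) = \left(6 + 4\right) \left(-3\right) = 10 \left(-3\right) = -30$)
$-9 + 21 o = -9 + 21 \left(-30\right) = -9 - 630 = -639$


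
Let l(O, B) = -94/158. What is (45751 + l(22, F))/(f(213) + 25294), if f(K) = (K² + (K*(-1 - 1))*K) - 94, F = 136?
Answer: -3614282/1593351 ≈ -2.2684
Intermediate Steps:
f(K) = -94 - K² (f(K) = (K² + (K*(-2))*K) - 94 = (K² + (-2*K)*K) - 94 = (K² - 2*K²) - 94 = -K² - 94 = -94 - K²)
l(O, B) = -47/79 (l(O, B) = -94*1/158 = -47/79)
(45751 + l(22, F))/(f(213) + 25294) = (45751 - 47/79)/((-94 - 1*213²) + 25294) = 3614282/(79*((-94 - 1*45369) + 25294)) = 3614282/(79*((-94 - 45369) + 25294)) = 3614282/(79*(-45463 + 25294)) = (3614282/79)/(-20169) = (3614282/79)*(-1/20169) = -3614282/1593351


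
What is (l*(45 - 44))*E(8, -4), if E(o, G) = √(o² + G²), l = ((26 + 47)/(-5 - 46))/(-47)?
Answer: 292*√5/2397 ≈ 0.27240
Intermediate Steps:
l = 73/2397 (l = (73/(-51))*(-1/47) = (73*(-1/51))*(-1/47) = -73/51*(-1/47) = 73/2397 ≈ 0.030455)
E(o, G) = √(G² + o²)
(l*(45 - 44))*E(8, -4) = (73*(45 - 44)/2397)*√((-4)² + 8²) = ((73/2397)*1)*√(16 + 64) = 73*√80/2397 = 73*(4*√5)/2397 = 292*√5/2397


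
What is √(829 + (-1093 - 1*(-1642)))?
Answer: √1378 ≈ 37.121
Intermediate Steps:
√(829 + (-1093 - 1*(-1642))) = √(829 + (-1093 + 1642)) = √(829 + 549) = √1378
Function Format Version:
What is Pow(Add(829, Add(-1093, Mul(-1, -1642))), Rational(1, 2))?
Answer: Pow(1378, Rational(1, 2)) ≈ 37.121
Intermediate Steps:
Pow(Add(829, Add(-1093, Mul(-1, -1642))), Rational(1, 2)) = Pow(Add(829, Add(-1093, 1642)), Rational(1, 2)) = Pow(Add(829, 549), Rational(1, 2)) = Pow(1378, Rational(1, 2))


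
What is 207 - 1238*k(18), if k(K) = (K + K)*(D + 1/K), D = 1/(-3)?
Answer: 12587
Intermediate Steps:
D = -⅓ (D = 1*(-⅓) = -⅓ ≈ -0.33333)
k(K) = 2*K*(-⅓ + 1/K) (k(K) = (K + K)*(-⅓ + 1/K) = (2*K)*(-⅓ + 1/K) = 2*K*(-⅓ + 1/K))
207 - 1238*k(18) = 207 - 1238*(2 - ⅔*18) = 207 - 1238*(2 - 12) = 207 - 1238*(-10) = 207 + 12380 = 12587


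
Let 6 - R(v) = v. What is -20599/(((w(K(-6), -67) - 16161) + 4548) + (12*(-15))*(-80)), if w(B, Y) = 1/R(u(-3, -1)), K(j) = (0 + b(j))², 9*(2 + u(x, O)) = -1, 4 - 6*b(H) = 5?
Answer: -1503727/203460 ≈ -7.3908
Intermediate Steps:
b(H) = -⅙ (b(H) = ⅔ - ⅙*5 = ⅔ - ⅚ = -⅙)
u(x, O) = -19/9 (u(x, O) = -2 + (⅑)*(-1) = -2 - ⅑ = -19/9)
R(v) = 6 - v
K(j) = 1/36 (K(j) = (0 - ⅙)² = (-⅙)² = 1/36)
w(B, Y) = 9/73 (w(B, Y) = 1/(6 - 1*(-19/9)) = 1/(6 + 19/9) = 1/(73/9) = 9/73)
-20599/(((w(K(-6), -67) - 16161) + 4548) + (12*(-15))*(-80)) = -20599/(((9/73 - 16161) + 4548) + (12*(-15))*(-80)) = -20599/((-1179744/73 + 4548) - 180*(-80)) = -20599/(-847740/73 + 14400) = -20599/203460/73 = -20599*73/203460 = -1503727/203460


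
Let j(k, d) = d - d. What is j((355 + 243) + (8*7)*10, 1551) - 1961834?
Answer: -1961834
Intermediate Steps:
j(k, d) = 0
j((355 + 243) + (8*7)*10, 1551) - 1961834 = 0 - 1961834 = -1961834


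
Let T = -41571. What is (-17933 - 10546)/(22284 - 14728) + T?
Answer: -314138955/7556 ≈ -41575.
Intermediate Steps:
(-17933 - 10546)/(22284 - 14728) + T = (-17933 - 10546)/(22284 - 14728) - 41571 = -28479/7556 - 41571 = -314138955/7556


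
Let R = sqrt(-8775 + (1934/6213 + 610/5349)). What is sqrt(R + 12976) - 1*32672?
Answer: -32672 + sqrt(176930913993909424 + 3692593*I*sqrt(119643458503739383))/3692593 ≈ -32558.0 + 0.41116*I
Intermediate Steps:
R = I*sqrt(119643458503739383)/3692593 (R = sqrt(-8775 + (1934*(1/6213) + 610*(1/5349))) = sqrt(-8775 + (1934/6213 + 610/5349)) = sqrt(-8775 + 1570544/3692593) = sqrt(-32400933031/3692593) = I*sqrt(119643458503739383)/3692593 ≈ 93.673*I)
sqrt(R + 12976) - 1*32672 = sqrt(I*sqrt(119643458503739383)/3692593 + 12976) - 1*32672 = sqrt(12976 + I*sqrt(119643458503739383)/3692593) - 32672 = -32672 + sqrt(12976 + I*sqrt(119643458503739383)/3692593)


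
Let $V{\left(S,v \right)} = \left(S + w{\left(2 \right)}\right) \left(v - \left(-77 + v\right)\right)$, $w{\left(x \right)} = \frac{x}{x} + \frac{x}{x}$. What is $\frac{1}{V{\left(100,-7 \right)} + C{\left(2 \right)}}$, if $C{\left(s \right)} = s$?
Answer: $\frac{1}{7856} \approx 0.00012729$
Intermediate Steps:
$w{\left(x \right)} = 2$ ($w{\left(x \right)} = 1 + 1 = 2$)
$V{\left(S,v \right)} = 154 + 77 S$ ($V{\left(S,v \right)} = \left(S + 2\right) \left(v - \left(-77 + v\right)\right) = \left(2 + S\right) 77 = 154 + 77 S$)
$\frac{1}{V{\left(100,-7 \right)} + C{\left(2 \right)}} = \frac{1}{\left(154 + 77 \cdot 100\right) + 2} = \frac{1}{\left(154 + 7700\right) + 2} = \frac{1}{7854 + 2} = \frac{1}{7856}$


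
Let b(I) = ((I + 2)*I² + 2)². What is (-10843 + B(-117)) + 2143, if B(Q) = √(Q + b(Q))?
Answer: -8700 + 2*√619552384543 ≈ 1.5655e+6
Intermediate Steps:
b(I) = (2 + I²*(2 + I))² (b(I) = ((2 + I)*I² + 2)² = (I²*(2 + I) + 2)² = (2 + I²*(2 + I))²)
B(Q) = √(Q + (2 + Q³ + 2*Q²)²)
(-10843 + B(-117)) + 2143 = (-10843 + √(-117 + (2 + (-117)³ + 2*(-117)²)²)) + 2143 = (-10843 + √(-117 + (2 - 1601613 + 2*13689)²)) + 2143 = (-10843 + √(-117 + (2 - 1601613 + 27378)²)) + 2143 = (-10843 + √(-117 + (-1574233)²)) + 2143 = (-10843 + √(-117 + 2478209538289)) + 2143 = (-10843 + √2478209538172) + 2143 = (-10843 + 2*√619552384543) + 2143 = -8700 + 2*√619552384543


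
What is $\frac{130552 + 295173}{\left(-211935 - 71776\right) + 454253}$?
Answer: $\frac{425725}{170542} \approx 2.4963$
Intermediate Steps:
$\frac{130552 + 295173}{\left(-211935 - 71776\right) + 454253} = \frac{425725}{-283711 + 454253} = \frac{425725}{170542}$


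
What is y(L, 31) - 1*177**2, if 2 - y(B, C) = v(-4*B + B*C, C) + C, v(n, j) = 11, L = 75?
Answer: -31369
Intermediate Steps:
y(B, C) = -9 - C (y(B, C) = 2 - (11 + C) = 2 + (-11 - C) = -9 - C)
y(L, 31) - 1*177**2 = (-9 - 1*31) - 1*177**2 = (-9 - 31) - 1*31329 = -40 - 31329 = -31369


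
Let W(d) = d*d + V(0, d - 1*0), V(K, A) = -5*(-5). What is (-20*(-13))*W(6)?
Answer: 15860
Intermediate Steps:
V(K, A) = 25
W(d) = 25 + d² (W(d) = d*d + 25 = d² + 25 = 25 + d²)
(-20*(-13))*W(6) = (-20*(-13))*(25 + 6²) = 260*(25 + 36) = 260*61 = 15860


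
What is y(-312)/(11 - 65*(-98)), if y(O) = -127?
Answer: -127/6381 ≈ -0.019903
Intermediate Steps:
y(-312)/(11 - 65*(-98)) = -127/(11 - 65*(-98)) = -127/(11 + 6370) = -127/6381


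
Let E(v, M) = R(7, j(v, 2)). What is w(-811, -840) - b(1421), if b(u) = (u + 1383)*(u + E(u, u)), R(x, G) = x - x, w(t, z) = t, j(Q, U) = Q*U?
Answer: -3985295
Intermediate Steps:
R(x, G) = 0
E(v, M) = 0
b(u) = u*(1383 + u) (b(u) = (u + 1383)*(u + 0) = (1383 + u)*u = u*(1383 + u))
w(-811, -840) - b(1421) = -811 - 1421*(1383 + 1421) = -811 - 1421*2804 = -811 - 1*3984484 = -811 - 3984484 = -3985295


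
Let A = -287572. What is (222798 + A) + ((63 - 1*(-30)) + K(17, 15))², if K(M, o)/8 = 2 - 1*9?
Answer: -63405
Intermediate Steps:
K(M, o) = -56 (K(M, o) = 8*(2 - 1*9) = 8*(2 - 9) = 8*(-7) = -56)
(222798 + A) + ((63 - 1*(-30)) + K(17, 15))² = (222798 - 287572) + ((63 - 1*(-30)) - 56)² = -64774 + ((63 + 30) - 56)² = -64774 + (93 - 56)² = -64774 + 37² = -64774 + 1369 = -63405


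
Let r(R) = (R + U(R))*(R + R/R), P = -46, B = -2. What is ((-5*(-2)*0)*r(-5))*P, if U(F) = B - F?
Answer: 0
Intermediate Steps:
U(F) = -2 - F
r(R) = -2 - 2*R (r(R) = (R + (-2 - R))*(R + R/R) = -2*(R + 1) = -2*(1 + R) = -2 - 2*R)
((-5*(-2)*0)*r(-5))*P = ((-5*(-2)*0)*(-2 - 2*(-5)))*(-46) = ((10*0)*(-2 + 10))*(-46) = (0*8)*(-46) = 0*(-46) = 0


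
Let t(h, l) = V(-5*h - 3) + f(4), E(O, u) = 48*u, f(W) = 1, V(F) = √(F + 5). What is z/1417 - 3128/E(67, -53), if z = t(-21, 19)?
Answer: 554365/450606 + √107/1417 ≈ 1.2376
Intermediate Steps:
V(F) = √(5 + F)
t(h, l) = 1 + √(2 - 5*h) (t(h, l) = √(5 + (-5*h - 3)) + 1 = √(5 + (-3 - 5*h)) + 1 = √(2 - 5*h) + 1 = 1 + √(2 - 5*h))
z = 1 + √107 (z = 1 + √(2 - 5*(-21)) = 1 + √(2 + 105) = 1 + √107 ≈ 11.344)
z/1417 - 3128/E(67, -53) = (1 + √107)/1417 - 3128/(48*(-53)) = (1 + √107)*(1/1417) - 3128/(-2544) = (1/1417 + √107/1417) - 3128*(-1/2544) = (1/1417 + √107/1417) + 391/318 = 554365/450606 + √107/1417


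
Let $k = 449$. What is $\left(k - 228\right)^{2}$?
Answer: $48841$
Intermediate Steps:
$\left(k - 228\right)^{2} = \left(449 - 228\right)^{2} = 221^{2} = 48841$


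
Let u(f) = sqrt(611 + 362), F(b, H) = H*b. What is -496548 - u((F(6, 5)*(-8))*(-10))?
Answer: -496548 - sqrt(973) ≈ -4.9658e+5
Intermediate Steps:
u(f) = sqrt(973)
-496548 - u((F(6, 5)*(-8))*(-10)) = -496548 - sqrt(973)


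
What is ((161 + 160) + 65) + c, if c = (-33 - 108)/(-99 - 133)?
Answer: 89693/232 ≈ 386.61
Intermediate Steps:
c = 141/232 (c = -141/(-232) = -141*(-1/232) = 141/232 ≈ 0.60776)
((161 + 160) + 65) + c = ((161 + 160) + 65) + 141/232 = (321 + 65) + 141/232 = 386 + 141/232 = 89693/232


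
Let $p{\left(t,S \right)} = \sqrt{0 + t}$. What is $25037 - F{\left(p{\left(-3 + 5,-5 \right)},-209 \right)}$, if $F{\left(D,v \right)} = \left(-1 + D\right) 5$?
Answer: $25042 - 5 \sqrt{2} \approx 25035.0$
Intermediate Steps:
$p{\left(t,S \right)} = \sqrt{t}$
$F{\left(D,v \right)} = -5 + 5 D$
$25037 - F{\left(p{\left(-3 + 5,-5 \right)},-209 \right)} = 25037 - \left(-5 + 5 \sqrt{-3 + 5}\right) = 25037 - \left(-5 + 5 \sqrt{2}\right) = 25037 + \left(5 - 5 \sqrt{2}\right) = 25042 - 5 \sqrt{2}$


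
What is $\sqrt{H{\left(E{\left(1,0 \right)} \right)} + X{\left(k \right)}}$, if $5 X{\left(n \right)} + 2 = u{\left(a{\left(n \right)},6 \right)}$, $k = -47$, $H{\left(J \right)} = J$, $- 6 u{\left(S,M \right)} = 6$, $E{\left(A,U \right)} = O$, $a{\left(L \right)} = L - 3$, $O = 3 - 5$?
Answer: $\frac{i \sqrt{65}}{5} \approx 1.6125 i$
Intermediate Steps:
$O = -2$ ($O = 3 - 5 = -2$)
$a{\left(L \right)} = -3 + L$ ($a{\left(L \right)} = L - 3 = -3 + L$)
$E{\left(A,U \right)} = -2$
$u{\left(S,M \right)} = -1$ ($u{\left(S,M \right)} = \left(- \frac{1}{6}\right) 6 = -1$)
$X{\left(n \right)} = - \frac{3}{5}$ ($X{\left(n \right)} = - \frac{2}{5} + \frac{1}{5} \left(-1\right) = - \frac{2}{5} - \frac{1}{5} = - \frac{3}{5}$)
$\sqrt{H{\left(E{\left(1,0 \right)} \right)} + X{\left(k \right)}} = \sqrt{-2 - \frac{3}{5}} = \sqrt{- \frac{13}{5}} = \frac{i \sqrt{65}}{5}$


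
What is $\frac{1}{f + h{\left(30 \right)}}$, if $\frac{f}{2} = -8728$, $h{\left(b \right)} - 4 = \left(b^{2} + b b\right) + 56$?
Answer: $- \frac{1}{15596} \approx -6.4119 \cdot 10^{-5}$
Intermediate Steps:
$h{\left(b \right)} = 60 + 2 b^{2}$ ($h{\left(b \right)} = 4 + \left(\left(b^{2} + b b\right) + 56\right) = 4 + \left(\left(b^{2} + b^{2}\right) + 56\right) = 4 + \left(2 b^{2} + 56\right) = 4 + \left(56 + 2 b^{2}\right) = 60 + 2 b^{2}$)
$f = -17456$ ($f = 2 \left(-8728\right) = -17456$)
$\frac{1}{f + h{\left(30 \right)}} = \frac{1}{-17456 + \left(60 + 2 \cdot 30^{2}\right)} = \frac{1}{-17456 + \left(60 + 2 \cdot 900\right)} = \frac{1}{-17456 + \left(60 + 1800\right)} = \frac{1}{-17456 + 1860} = \frac{1}{-15596} = - \frac{1}{15596}$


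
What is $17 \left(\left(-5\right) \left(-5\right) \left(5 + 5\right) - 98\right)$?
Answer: $2584$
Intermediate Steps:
$17 \left(\left(-5\right) \left(-5\right) \left(5 + 5\right) - 98\right) = 17 \left(25 \cdot 10 - 98\right) = 17 \left(250 - 98\right) = 17 \cdot 152 = 2584$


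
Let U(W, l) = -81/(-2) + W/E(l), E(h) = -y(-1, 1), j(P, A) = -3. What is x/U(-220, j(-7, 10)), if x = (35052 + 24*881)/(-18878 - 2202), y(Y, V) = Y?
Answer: 14049/945965 ≈ 0.014851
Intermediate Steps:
E(h) = 1 (E(h) = -1*(-1) = 1)
U(W, l) = 81/2 + W (U(W, l) = -81/(-2) + W/1 = -81*(-1/2) + W*1 = 81/2 + W)
x = -14049/5270 (x = (35052 + 21144)/(-21080) = 56196*(-1/21080) = -14049/5270 ≈ -2.6658)
x/U(-220, j(-7, 10)) = -14049/(5270*(81/2 - 220)) = -14049/(5270*(-359/2)) = -14049/5270*(-2/359) = 14049/945965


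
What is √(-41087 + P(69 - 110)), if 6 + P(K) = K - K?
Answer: I*√41093 ≈ 202.71*I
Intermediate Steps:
P(K) = -6 (P(K) = -6 + (K - K) = -6 + 0 = -6)
√(-41087 + P(69 - 110)) = √(-41087 - 6) = √(-41093) = I*√41093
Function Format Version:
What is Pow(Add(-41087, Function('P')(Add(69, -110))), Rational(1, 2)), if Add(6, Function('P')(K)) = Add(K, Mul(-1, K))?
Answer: Mul(I, Pow(41093, Rational(1, 2))) ≈ Mul(202.71, I)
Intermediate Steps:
Function('P')(K) = -6 (Function('P')(K) = Add(-6, Add(K, Mul(-1, K))) = Add(-6, 0) = -6)
Pow(Add(-41087, Function('P')(Add(69, -110))), Rational(1, 2)) = Pow(Add(-41087, -6), Rational(1, 2)) = Pow(-41093, Rational(1, 2)) = Mul(I, Pow(41093, Rational(1, 2)))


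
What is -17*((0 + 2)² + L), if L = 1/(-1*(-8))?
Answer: -561/8 ≈ -70.125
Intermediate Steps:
L = ⅛ (L = -1*(-⅛) = ⅛ ≈ 0.12500)
-17*((0 + 2)² + L) = -17*((0 + 2)² + ⅛) = -17*(2² + ⅛) = -17*(4 + ⅛) = -17*33/8 = -561/8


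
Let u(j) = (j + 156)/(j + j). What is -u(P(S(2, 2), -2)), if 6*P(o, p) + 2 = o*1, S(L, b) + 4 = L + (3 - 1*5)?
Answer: 155/2 ≈ 77.500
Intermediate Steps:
S(L, b) = -6 + L (S(L, b) = -4 + (L + (3 - 1*5)) = -4 + (L + (3 - 5)) = -4 + (L - 2) = -4 + (-2 + L) = -6 + L)
P(o, p) = -1/3 + o/6 (P(o, p) = -1/3 + (o*1)/6 = -1/3 + o/6)
u(j) = (156 + j)/(2*j) (u(j) = (156 + j)/((2*j)) = (156 + j)*(1/(2*j)) = (156 + j)/(2*j))
-u(P(S(2, 2), -2)) = -(156 + (-1/3 + (-6 + 2)/6))/(2*(-1/3 + (-6 + 2)/6)) = -(156 + (-1/3 + (1/6)*(-4)))/(2*(-1/3 + (1/6)*(-4))) = -(156 + (-1/3 - 2/3))/(2*(-1/3 - 2/3)) = -(156 - 1)/(2*(-1)) = -(-1)*155/2 = -1*(-155/2) = 155/2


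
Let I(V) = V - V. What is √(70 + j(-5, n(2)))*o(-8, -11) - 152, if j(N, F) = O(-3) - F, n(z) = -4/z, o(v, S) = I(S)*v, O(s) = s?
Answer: -152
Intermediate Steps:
I(V) = 0
o(v, S) = 0 (o(v, S) = 0*v = 0)
j(N, F) = -3 - F
√(70 + j(-5, n(2)))*o(-8, -11) - 152 = √(70 + (-3 - (-4)/2))*0 - 152 = √(70 + (-3 - 1*(-2)))*0 - 152 = √(70 + (-3 + 2))*0 - 152 = √(70 - 1)*0 - 152 = √69*0 - 152 = 0 - 152 = -152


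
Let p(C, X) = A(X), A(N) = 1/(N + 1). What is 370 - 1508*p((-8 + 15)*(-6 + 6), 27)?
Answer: 2213/7 ≈ 316.14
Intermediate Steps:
A(N) = 1/(1 + N)
p(C, X) = 1/(1 + X)
370 - 1508*p((-8 + 15)*(-6 + 6), 27) = 370 - 1508/(1 + 27) = 370 - 1508/28 = 370 - 1508*1/28 = 370 - 377/7 = 2213/7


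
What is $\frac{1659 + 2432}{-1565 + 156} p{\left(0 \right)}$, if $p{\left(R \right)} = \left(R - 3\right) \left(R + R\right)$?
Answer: $0$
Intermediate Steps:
$p{\left(R \right)} = 2 R \left(-3 + R\right)$ ($p{\left(R \right)} = \left(-3 + R\right) 2 R = 2 R \left(-3 + R\right)$)
$\frac{1659 + 2432}{-1565 + 156} p{\left(0 \right)} = \frac{1659 + 2432}{-1565 + 156} \cdot 2 \cdot 0 \left(-3 + 0\right) = \frac{4091}{-1409} \cdot 2 \cdot 0 \left(-3\right) = 4091 \left(- \frac{1}{1409}\right) 0 = \left(- \frac{4091}{1409}\right) 0 = 0$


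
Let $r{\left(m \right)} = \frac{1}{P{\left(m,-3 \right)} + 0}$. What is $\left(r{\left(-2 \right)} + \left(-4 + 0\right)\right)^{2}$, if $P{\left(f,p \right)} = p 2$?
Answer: $\frac{625}{36} \approx 17.361$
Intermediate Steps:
$P{\left(f,p \right)} = 2 p$
$r{\left(m \right)} = - \frac{1}{6}$ ($r{\left(m \right)} = \frac{1}{2 \left(-3\right) + 0} = \frac{1}{-6 + 0} = \frac{1}{-6} = - \frac{1}{6}$)
$\left(r{\left(-2 \right)} + \left(-4 + 0\right)\right)^{2} = \left(- \frac{1}{6} + \left(-4 + 0\right)\right)^{2} = \left(- \frac{1}{6} - 4\right)^{2} = \left(- \frac{25}{6}\right)^{2} = \frac{625}{36}$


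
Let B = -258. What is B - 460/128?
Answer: -8371/32 ≈ -261.59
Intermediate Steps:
B - 460/128 = -258 - 460/128 = -258 - 460*1/128 = -258 - 115/32 = -8371/32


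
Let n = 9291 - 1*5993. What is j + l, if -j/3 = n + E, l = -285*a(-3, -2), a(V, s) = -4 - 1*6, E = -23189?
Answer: 62523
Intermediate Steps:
a(V, s) = -10 (a(V, s) = -4 - 6 = -10)
l = 2850 (l = -285*(-10) = 2850)
n = 3298 (n = 9291 - 5993 = 3298)
j = 59673 (j = -3*(3298 - 23189) = -3*(-19891) = 59673)
j + l = 59673 + 2850 = 62523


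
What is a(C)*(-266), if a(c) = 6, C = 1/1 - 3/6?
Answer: -1596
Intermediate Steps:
C = ½ (C = 1*1 - 3*⅙ = 1 - ½ = ½ ≈ 0.50000)
a(C)*(-266) = 6*(-266) = -1596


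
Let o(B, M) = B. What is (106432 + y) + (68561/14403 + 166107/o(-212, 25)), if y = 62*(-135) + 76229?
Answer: 529808509687/3053436 ≈ 1.7351e+5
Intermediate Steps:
y = 67859 (y = -8370 + 76229 = 67859)
(106432 + y) + (68561/14403 + 166107/o(-212, 25)) = (106432 + 67859) + (68561/14403 + 166107/(-212)) = 174291 + (68561*(1/14403) + 166107*(-1/212)) = 174291 + (68561/14403 - 166107/212) = 174291 - 2377904189/3053436 = 529808509687/3053436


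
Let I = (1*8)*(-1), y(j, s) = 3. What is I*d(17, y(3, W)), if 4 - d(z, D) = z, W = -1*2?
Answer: 104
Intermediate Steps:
W = -2
d(z, D) = 4 - z
I = -8 (I = 8*(-1) = -8)
I*d(17, y(3, W)) = -8*(4 - 1*17) = -8*(4 - 17) = -8*(-13) = 104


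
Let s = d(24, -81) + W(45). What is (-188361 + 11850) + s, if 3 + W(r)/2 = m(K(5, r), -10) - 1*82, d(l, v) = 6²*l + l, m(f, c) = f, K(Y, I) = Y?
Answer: -175783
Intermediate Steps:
d(l, v) = 37*l (d(l, v) = 36*l + l = 37*l)
W(r) = -160 (W(r) = -6 + 2*(5 - 1*82) = -6 + 2*(5 - 82) = -6 + 2*(-77) = -6 - 154 = -160)
s = 728 (s = 37*24 - 160 = 888 - 160 = 728)
(-188361 + 11850) + s = (-188361 + 11850) + 728 = -176511 + 728 = -175783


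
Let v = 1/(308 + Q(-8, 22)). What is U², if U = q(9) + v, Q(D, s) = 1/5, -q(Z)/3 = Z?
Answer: 1730726404/2374681 ≈ 728.83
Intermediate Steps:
q(Z) = -3*Z
Q(D, s) = ⅕
v = 5/1541 (v = 1/(308 + ⅕) = 1/(1541/5) = 5/1541 ≈ 0.0032446)
U = -41602/1541 (U = -3*9 + 5/1541 = -27 + 5/1541 = -41602/1541 ≈ -26.997)
U² = (-41602/1541)² = 1730726404/2374681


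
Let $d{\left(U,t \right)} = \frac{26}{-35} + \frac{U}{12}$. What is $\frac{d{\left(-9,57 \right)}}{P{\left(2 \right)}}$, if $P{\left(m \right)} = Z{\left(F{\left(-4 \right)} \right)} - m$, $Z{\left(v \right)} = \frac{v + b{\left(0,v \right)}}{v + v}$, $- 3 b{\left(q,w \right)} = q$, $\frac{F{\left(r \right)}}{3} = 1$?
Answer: $\frac{209}{210} \approx 0.99524$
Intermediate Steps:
$F{\left(r \right)} = 3$ ($F{\left(r \right)} = 3 \cdot 1 = 3$)
$b{\left(q,w \right)} = - \frac{q}{3}$
$d{\left(U,t \right)} = - \frac{26}{35} + \frac{U}{12}$ ($d{\left(U,t \right)} = 26 \left(- \frac{1}{35}\right) + U \frac{1}{12} = - \frac{26}{35} + \frac{U}{12}$)
$Z{\left(v \right)} = \frac{1}{2}$ ($Z{\left(v \right)} = \frac{v - 0}{v + v} = \frac{v + 0}{2 v} = v \frac{1}{2 v} = \frac{1}{2}$)
$P{\left(m \right)} = \frac{1}{2} - m$
$\frac{d{\left(-9,57 \right)}}{P{\left(2 \right)}} = \frac{- \frac{26}{35} + \frac{1}{12} \left(-9\right)}{\frac{1}{2} - 2} = \frac{- \frac{26}{35} - \frac{3}{4}}{\frac{1}{2} - 2} = - \frac{209}{140 \left(- \frac{3}{2}\right)} = \left(- \frac{209}{140}\right) \left(- \frac{2}{3}\right) = \frac{209}{210}$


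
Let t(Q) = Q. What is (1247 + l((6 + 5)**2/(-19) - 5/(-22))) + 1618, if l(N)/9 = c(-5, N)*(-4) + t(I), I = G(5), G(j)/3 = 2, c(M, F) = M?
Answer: 3099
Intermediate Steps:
G(j) = 6 (G(j) = 3*2 = 6)
I = 6
l(N) = 234 (l(N) = 9*(-5*(-4) + 6) = 9*(20 + 6) = 9*26 = 234)
(1247 + l((6 + 5)**2/(-19) - 5/(-22))) + 1618 = (1247 + 234) + 1618 = 1481 + 1618 = 3099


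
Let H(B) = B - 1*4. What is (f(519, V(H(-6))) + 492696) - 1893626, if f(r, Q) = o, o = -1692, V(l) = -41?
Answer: -1402622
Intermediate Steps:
H(B) = -4 + B (H(B) = B - 4 = -4 + B)
f(r, Q) = -1692
(f(519, V(H(-6))) + 492696) - 1893626 = (-1692 + 492696) - 1893626 = 491004 - 1893626 = -1402622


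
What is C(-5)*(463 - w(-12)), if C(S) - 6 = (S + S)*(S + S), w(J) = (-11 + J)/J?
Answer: 293249/6 ≈ 48875.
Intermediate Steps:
w(J) = (-11 + J)/J
C(S) = 6 + 4*S² (C(S) = 6 + (S + S)*(S + S) = 6 + (2*S)*(2*S) = 6 + 4*S²)
C(-5)*(463 - w(-12)) = (6 + 4*(-5)²)*(463 - (-11 - 12)/(-12)) = (6 + 4*25)*(463 - (-1)*(-23)/12) = (6 + 100)*(463 - 1*23/12) = 106*(463 - 23/12) = 106*(5533/12) = 293249/6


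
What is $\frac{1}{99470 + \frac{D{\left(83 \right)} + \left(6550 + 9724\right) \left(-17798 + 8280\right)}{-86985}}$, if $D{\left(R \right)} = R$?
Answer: $\frac{86985}{8807293799} \approx 9.8765 \cdot 10^{-6}$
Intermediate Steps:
$\frac{1}{99470 + \frac{D{\left(83 \right)} + \left(6550 + 9724\right) \left(-17798 + 8280\right)}{-86985}} = \frac{1}{99470 + \frac{83 + \left(6550 + 9724\right) \left(-17798 + 8280\right)}{-86985}} = \frac{1}{99470 + \left(83 + 16274 \left(-9518\right)\right) \left(- \frac{1}{86985}\right)} = \frac{1}{99470 + \left(83 - 154895932\right) \left(- \frac{1}{86985}\right)} = \frac{1}{99470 - - \frac{154895849}{86985}} = \frac{1}{99470 + \frac{154895849}{86985}} = \frac{1}{\frac{8807293799}{86985}} = \frac{86985}{8807293799}$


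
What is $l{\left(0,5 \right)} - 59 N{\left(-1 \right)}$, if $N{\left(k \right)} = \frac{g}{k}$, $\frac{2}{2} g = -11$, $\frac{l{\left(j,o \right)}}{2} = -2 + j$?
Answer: $-653$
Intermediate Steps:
$l{\left(j,o \right)} = -4 + 2 j$ ($l{\left(j,o \right)} = 2 \left(-2 + j\right) = -4 + 2 j$)
$g = -11$
$N{\left(k \right)} = - \frac{11}{k}$
$l{\left(0,5 \right)} - 59 N{\left(-1 \right)} = \left(-4 + 2 \cdot 0\right) - 59 \left(- \frac{11}{-1}\right) = \left(-4 + 0\right) - 59 \left(\left(-11\right) \left(-1\right)\right) = -4 - 649 = -653$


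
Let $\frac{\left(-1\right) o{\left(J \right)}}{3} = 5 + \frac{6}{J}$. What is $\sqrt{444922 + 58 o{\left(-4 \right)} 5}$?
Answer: $\sqrt{441877} \approx 664.74$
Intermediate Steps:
$o{\left(J \right)} = -15 - \frac{18}{J}$ ($o{\left(J \right)} = - 3 \left(5 + \frac{6}{J}\right) = -15 - \frac{18}{J}$)
$\sqrt{444922 + 58 o{\left(-4 \right)} 5} = \sqrt{444922 + 58 \left(-15 - \frac{18}{-4}\right) 5} = \sqrt{444922 + 58 \left(-15 - - \frac{9}{2}\right) 5} = \sqrt{444922 + 58 \left(-15 + \frac{9}{2}\right) 5} = \sqrt{444922 + 58 \left(- \frac{21}{2}\right) 5} = \sqrt{444922 - 3045} = \sqrt{441877}$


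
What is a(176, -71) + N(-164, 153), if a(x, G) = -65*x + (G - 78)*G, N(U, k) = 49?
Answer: -812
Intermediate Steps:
a(x, G) = -65*x + G*(-78 + G) (a(x, G) = -65*x + (-78 + G)*G = -65*x + G*(-78 + G))
a(176, -71) + N(-164, 153) = ((-71)**2 - 78*(-71) - 65*176) + 49 = (5041 + 5538 - 11440) + 49 = -861 + 49 = -812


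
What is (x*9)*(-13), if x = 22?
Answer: -2574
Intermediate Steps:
(x*9)*(-13) = (22*9)*(-13) = 198*(-13) = -2574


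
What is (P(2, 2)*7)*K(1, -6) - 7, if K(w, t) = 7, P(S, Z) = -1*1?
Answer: -56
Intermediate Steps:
P(S, Z) = -1
(P(2, 2)*7)*K(1, -6) - 7 = -1*7*7 - 7 = -7*7 - 7 = -49 - 7 = -56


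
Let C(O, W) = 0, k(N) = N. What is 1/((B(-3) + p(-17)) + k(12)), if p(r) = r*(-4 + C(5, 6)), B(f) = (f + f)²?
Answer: 1/116 ≈ 0.0086207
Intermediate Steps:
B(f) = 4*f² (B(f) = (2*f)² = 4*f²)
p(r) = -4*r (p(r) = r*(-4 + 0) = r*(-4) = -4*r)
1/((B(-3) + p(-17)) + k(12)) = 1/((4*(-3)² - 4*(-17)) + 12) = 1/((4*9 + 68) + 12) = 1/((36 + 68) + 12) = 1/(104 + 12) = 1/116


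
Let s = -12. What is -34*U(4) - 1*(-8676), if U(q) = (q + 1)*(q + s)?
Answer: 10036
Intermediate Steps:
U(q) = (1 + q)*(-12 + q) (U(q) = (q + 1)*(q - 12) = (1 + q)*(-12 + q))
-34*U(4) - 1*(-8676) = -34*(-12 + 4² - 11*4) - 1*(-8676) = -34*(-12 + 16 - 44) + 8676 = -34*(-40) + 8676 = 1360 + 8676 = 10036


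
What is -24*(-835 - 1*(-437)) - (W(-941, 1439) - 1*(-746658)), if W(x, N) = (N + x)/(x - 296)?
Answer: -911799624/1237 ≈ -7.3711e+5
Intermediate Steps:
W(x, N) = (N + x)/(-296 + x)
-24*(-835 - 1*(-437)) - (W(-941, 1439) - 1*(-746658)) = -24*(-835 - 1*(-437)) - ((1439 - 941)/(-296 - 941) - 1*(-746658)) = -24*(-835 + 437) - (498/(-1237) + 746658) = -24*(-398) - (-1/1237*498 + 746658) = 9552 - (-498/1237 + 746658) = 9552 - 1*923615448/1237 = 9552 - 923615448/1237 = -911799624/1237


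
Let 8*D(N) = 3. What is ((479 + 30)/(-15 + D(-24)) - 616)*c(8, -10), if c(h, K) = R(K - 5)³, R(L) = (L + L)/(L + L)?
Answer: -76144/117 ≈ -650.80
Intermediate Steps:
R(L) = 1 (R(L) = (2*L)/((2*L)) = (2*L)*(1/(2*L)) = 1)
D(N) = 3/8 (D(N) = (⅛)*3 = 3/8)
c(h, K) = 1 (c(h, K) = 1³ = 1)
((479 + 30)/(-15 + D(-24)) - 616)*c(8, -10) = ((479 + 30)/(-15 + 3/8) - 616)*1 = (509/(-117/8) - 616)*1 = (509*(-8/117) - 616)*1 = (-4072/117 - 616)*1 = -76144/117*1 = -76144/117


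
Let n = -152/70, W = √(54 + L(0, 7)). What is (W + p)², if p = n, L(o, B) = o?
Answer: 71926/1225 - 456*√6/35 ≈ 26.802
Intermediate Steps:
W = 3*√6 (W = √(54 + 0) = √54 = 3*√6 ≈ 7.3485)
n = -76/35 (n = -152*1/70 = -76/35 ≈ -2.1714)
p = -76/35 ≈ -2.1714
(W + p)² = (3*√6 - 76/35)² = (-76/35 + 3*√6)²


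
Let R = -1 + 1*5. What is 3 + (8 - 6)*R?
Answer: 11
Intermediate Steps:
R = 4 (R = -1 + 5 = 4)
3 + (8 - 6)*R = 3 + (8 - 6)*4 = 3 + 2*4 = 3 + 8 = 11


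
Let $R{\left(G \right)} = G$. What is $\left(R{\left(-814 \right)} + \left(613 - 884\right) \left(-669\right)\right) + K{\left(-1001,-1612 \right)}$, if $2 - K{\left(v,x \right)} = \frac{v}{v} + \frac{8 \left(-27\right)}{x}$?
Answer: $\frac{72735804}{403} \approx 1.8049 \cdot 10^{5}$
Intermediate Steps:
$K{\left(v,x \right)} = 1 + \frac{216}{x}$ ($K{\left(v,x \right)} = 2 - \left(\frac{v}{v} + \frac{8 \left(-27\right)}{x}\right) = 2 - \left(1 - \frac{216}{x}\right) = 1 + \frac{216}{x}$)
$\left(R{\left(-814 \right)} + \left(613 - 884\right) \left(-669\right)\right) + K{\left(-1001,-1612 \right)} = \left(-814 + \left(613 - 884\right) \left(-669\right)\right) + \frac{216 - 1612}{-1612} = \left(-814 - -181299\right) - - \frac{349}{403} = \left(-814 + 181299\right) + \frac{349}{403} = 180485 + \frac{349}{403} = \frac{72735804}{403}$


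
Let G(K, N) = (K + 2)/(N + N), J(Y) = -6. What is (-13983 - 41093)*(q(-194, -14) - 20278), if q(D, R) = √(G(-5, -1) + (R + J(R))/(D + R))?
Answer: 1116831128 - 27538*√1079/13 ≈ 1.1168e+9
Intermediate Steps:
G(K, N) = (2 + K)/(2*N) (G(K, N) = (2 + K)/((2*N)) = (2 + K)*(1/(2*N)) = (2 + K)/(2*N))
q(D, R) = √(3/2 + (-6 + R)/(D + R)) (q(D, R) = √((½)*(2 - 5)/(-1) + (R - 6)/(D + R)) = √((½)*(-1)*(-3) + (-6 + R)/(D + R)) = √(3/2 + (-6 + R)/(D + R)))
(-13983 - 41093)*(q(-194, -14) - 20278) = (-13983 - 41093)*(√2*√((-12 + 3*(-194) + 5*(-14))/(-194 - 14))/2 - 20278) = -55076*(√2*√((-12 - 582 - 70)/(-208))/2 - 20278) = -55076*(√2*√(-1/208*(-664))/2 - 20278) = -55076*(√2*√(83/26)/2 - 20278) = -55076*(√2*(√2158/26)/2 - 20278) = -55076*(√1079/26 - 20278) = -55076*(-20278 + √1079/26) = 1116831128 - 27538*√1079/13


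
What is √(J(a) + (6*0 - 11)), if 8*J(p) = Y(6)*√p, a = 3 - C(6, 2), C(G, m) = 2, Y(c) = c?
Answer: I*√41/2 ≈ 3.2016*I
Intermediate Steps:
a = 1 (a = 3 - 1*2 = 3 - 2 = 1)
J(p) = 3*√p/4 (J(p) = (6*√p)/8 = 3*√p/4)
√(J(a) + (6*0 - 11)) = √(3*√1/4 + (6*0 - 11)) = √((¾)*1 + (0 - 11)) = √(¾ - 11) = √(-41/4) = I*√41/2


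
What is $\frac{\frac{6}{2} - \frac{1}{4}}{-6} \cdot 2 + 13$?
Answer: $\frac{145}{12} \approx 12.083$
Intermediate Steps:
$\frac{\frac{6}{2} - \frac{1}{4}}{-6} \cdot 2 + 13 = \left(6 \cdot \frac{1}{2} - \frac{1}{4}\right) \left(- \frac{1}{6}\right) 2 + 13 = \left(3 - \frac{1}{4}\right) \left(- \frac{1}{6}\right) 2 + 13 = \frac{11}{4} \left(- \frac{1}{6}\right) 2 + 13 = \left(- \frac{11}{24}\right) 2 + 13 = - \frac{11}{12} + 13 = \frac{145}{12}$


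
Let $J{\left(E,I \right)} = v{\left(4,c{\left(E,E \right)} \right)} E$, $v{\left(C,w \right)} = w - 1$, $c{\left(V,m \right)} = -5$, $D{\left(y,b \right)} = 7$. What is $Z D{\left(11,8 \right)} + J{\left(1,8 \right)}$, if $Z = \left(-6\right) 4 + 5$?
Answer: $-139$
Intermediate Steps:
$v{\left(C,w \right)} = -1 + w$ ($v{\left(C,w \right)} = w - 1 = -1 + w$)
$J{\left(E,I \right)} = - 6 E$ ($J{\left(E,I \right)} = \left(-1 - 5\right) E = - 6 E$)
$Z = -19$ ($Z = -24 + 5 = -19$)
$Z D{\left(11,8 \right)} + J{\left(1,8 \right)} = \left(-19\right) 7 - 6 = -133 - 6 = -139$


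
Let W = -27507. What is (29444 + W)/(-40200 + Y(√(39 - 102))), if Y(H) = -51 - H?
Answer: -25988729/540047688 + 1937*I*√7/540047688 ≈ -0.048123 + 9.4896e-6*I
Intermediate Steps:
(29444 + W)/(-40200 + Y(√(39 - 102))) = (29444 - 27507)/(-40200 + (-51 - √(39 - 102))) = 1937/(-40200 + (-51 - √(-63))) = 1937/(-40200 + (-51 - 3*I*√7)) = 1937/(-40251 - 3*I*√7)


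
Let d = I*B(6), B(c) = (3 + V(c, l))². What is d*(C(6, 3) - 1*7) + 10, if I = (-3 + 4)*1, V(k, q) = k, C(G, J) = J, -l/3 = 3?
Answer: -314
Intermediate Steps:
l = -9 (l = -3*3 = -9)
I = 1 (I = 1*1 = 1)
B(c) = (3 + c)²
d = 81 (d = 1*(3 + 6)² = 1*9² = 1*81 = 81)
d*(C(6, 3) - 1*7) + 10 = 81*(3 - 1*7) + 10 = 81*(3 - 7) + 10 = 81*(-4) + 10 = -324 + 10 = -314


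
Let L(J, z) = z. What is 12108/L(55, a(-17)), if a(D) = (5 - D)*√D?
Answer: -6054*I*√17/187 ≈ -133.48*I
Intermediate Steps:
a(D) = √D*(5 - D)
12108/L(55, a(-17)) = 12108/((√(-17)*(5 - 1*(-17)))) = 12108/(((I*√17)*(5 + 17))) = 12108/(((I*√17)*22)) = 12108/((22*I*√17)) = 12108*(-I*√17/374) = -6054*I*√17/187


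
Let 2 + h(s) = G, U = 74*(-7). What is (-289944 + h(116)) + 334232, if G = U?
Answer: 43768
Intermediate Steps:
U = -518
G = -518
h(s) = -520 (h(s) = -2 - 518 = -520)
(-289944 + h(116)) + 334232 = (-289944 - 520) + 334232 = -290464 + 334232 = 43768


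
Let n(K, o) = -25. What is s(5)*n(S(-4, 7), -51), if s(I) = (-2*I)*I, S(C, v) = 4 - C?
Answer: 1250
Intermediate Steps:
s(I) = -2*I²
s(5)*n(S(-4, 7), -51) = -2*5²*(-25) = -2*25*(-25) = -50*(-25) = 1250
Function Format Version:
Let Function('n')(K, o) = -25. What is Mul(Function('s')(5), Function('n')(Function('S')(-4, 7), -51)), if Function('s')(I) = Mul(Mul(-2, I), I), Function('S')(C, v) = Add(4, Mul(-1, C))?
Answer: 1250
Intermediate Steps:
Function('s')(I) = Mul(-2, Pow(I, 2))
Mul(Function('s')(5), Function('n')(Function('S')(-4, 7), -51)) = Mul(Mul(-2, Pow(5, 2)), -25) = Mul(Mul(-2, 25), -25) = Mul(-50, -25) = 1250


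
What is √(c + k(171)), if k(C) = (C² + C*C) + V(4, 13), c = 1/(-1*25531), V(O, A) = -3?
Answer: 2*√78757192607/2321 ≈ 241.82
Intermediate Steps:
c = -1/25531 (c = 1/(-25531) = -1/25531 ≈ -3.9168e-5)
k(C) = -3 + 2*C² (k(C) = (C² + C*C) - 3 = (C² + C²) - 3 = 2*C² - 3 = -3 + 2*C²)
√(c + k(171)) = √(-1/25531 + (-3 + 2*171²)) = √(-1/25531 + (-3 + 2*29241)) = √(-1/25531 + (-3 + 58482)) = √(-1/25531 + 58479) = √(1493027348/25531) = 2*√78757192607/2321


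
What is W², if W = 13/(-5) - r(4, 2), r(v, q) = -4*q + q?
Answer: 289/25 ≈ 11.560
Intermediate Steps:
r(v, q) = -3*q
W = 17/5 (W = 13/(-5) - (-3)*2 = 13*(-⅕) - 1*(-6) = -13/5 + 6 = 17/5 ≈ 3.4000)
W² = (17/5)² = 289/25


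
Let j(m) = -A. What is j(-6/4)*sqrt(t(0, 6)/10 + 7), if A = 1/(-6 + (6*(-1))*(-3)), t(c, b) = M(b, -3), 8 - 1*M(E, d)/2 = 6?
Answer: -sqrt(185)/60 ≈ -0.22669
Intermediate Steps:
M(E, d) = 4 (M(E, d) = 16 - 2*6 = 16 - 12 = 4)
t(c, b) = 4
A = 1/12 (A = 1/(-6 - 6*(-3)) = 1/(-6 + 18) = 1/12 ≈ 0.083333)
j(m) = -1/12 (j(m) = -1*1/12 = -1/12)
j(-6/4)*sqrt(t(0, 6)/10 + 7) = -sqrt(4/10 + 7)/12 = -sqrt(4*(1/10) + 7)/12 = -sqrt(2/5 + 7)/12 = -sqrt(185)/60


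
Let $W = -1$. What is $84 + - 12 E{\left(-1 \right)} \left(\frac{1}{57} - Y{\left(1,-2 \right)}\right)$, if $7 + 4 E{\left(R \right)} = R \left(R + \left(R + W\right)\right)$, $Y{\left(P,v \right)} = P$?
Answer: $\frac{1372}{19} \approx 72.211$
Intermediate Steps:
$E{\left(R \right)} = - \frac{7}{4} + \frac{R \left(-1 + 2 R\right)}{4}$ ($E{\left(R \right)} = - \frac{7}{4} + \frac{R \left(R + \left(R - 1\right)\right)}{4} = - \frac{7}{4} + \frac{R \left(R + \left(-1 + R\right)\right)}{4} = - \frac{7}{4} + \frac{R \left(-1 + 2 R\right)}{4}$)
$84 + - 12 E{\left(-1 \right)} \left(\frac{1}{57} - Y{\left(1,-2 \right)}\right) = 84 + - 12 \left(- \frac{7}{4} + \frac{\left(-1\right)^{2}}{2} - - \frac{1}{4}\right) \left(\frac{1}{57} - 1\right) = 84 + - 12 \left(- \frac{7}{4} + \frac{1}{2} \cdot 1 + \frac{1}{4}\right) \left(\frac{1}{57} - 1\right) = 84 + - 12 \left(- \frac{7}{4} + \frac{1}{2} + \frac{1}{4}\right) \left(- \frac{56}{57}\right) = 84 + \left(-12\right) \left(-1\right) \left(- \frac{56}{57}\right) = 84 + 12 \left(- \frac{56}{57}\right) = 84 - \frac{224}{19} = \frac{1372}{19}$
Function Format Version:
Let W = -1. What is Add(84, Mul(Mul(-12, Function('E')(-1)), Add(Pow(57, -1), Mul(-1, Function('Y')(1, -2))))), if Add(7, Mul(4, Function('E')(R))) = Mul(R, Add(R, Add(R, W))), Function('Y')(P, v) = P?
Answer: Rational(1372, 19) ≈ 72.211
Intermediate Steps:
Function('E')(R) = Add(Rational(-7, 4), Mul(Rational(1, 4), R, Add(-1, Mul(2, R)))) (Function('E')(R) = Add(Rational(-7, 4), Mul(Rational(1, 4), Mul(R, Add(R, Add(R, -1))))) = Add(Rational(-7, 4), Mul(Rational(1, 4), Mul(R, Add(R, Add(-1, R))))) = Add(Rational(-7, 4), Mul(Rational(1, 4), Mul(R, Add(-1, Mul(2, R))))) = Add(Rational(-7, 4), Mul(Rational(1, 4), R, Add(-1, Mul(2, R)))))
Add(84, Mul(Mul(-12, Function('E')(-1)), Add(Pow(57, -1), Mul(-1, Function('Y')(1, -2))))) = Add(84, Mul(Mul(-12, Add(Rational(-7, 4), Mul(Rational(1, 2), Pow(-1, 2)), Mul(Rational(-1, 4), -1))), Add(Pow(57, -1), Mul(-1, 1)))) = Add(84, Mul(Mul(-12, Add(Rational(-7, 4), Mul(Rational(1, 2), 1), Rational(1, 4))), Add(Rational(1, 57), -1))) = Add(84, Mul(Mul(-12, Add(Rational(-7, 4), Rational(1, 2), Rational(1, 4))), Rational(-56, 57))) = Add(84, Mul(Mul(-12, -1), Rational(-56, 57))) = Add(84, Mul(12, Rational(-56, 57))) = Add(84, Rational(-224, 19)) = Rational(1372, 19)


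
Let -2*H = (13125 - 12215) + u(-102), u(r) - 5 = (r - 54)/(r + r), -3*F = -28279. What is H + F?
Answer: 457391/51 ≈ 8968.5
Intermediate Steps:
F = 28279/3 (F = -1/3*(-28279) = 28279/3 ≈ 9426.3)
u(r) = 5 + (-54 + r)/(2*r) (u(r) = 5 + (r - 54)/(r + r) = 5 + (-54 + r)/((2*r)) = 5 + (-54 + r)*(1/(2*r)) = 5 + (-54 + r)/(2*r))
H = -7784/17 (H = -((13125 - 12215) + (11/2 - 27/(-102)))/2 = -(910 + (11/2 - 27*(-1/102)))/2 = -(910 + (11/2 + 9/34))/2 = -(910 + 98/17)/2 = -1/2*15568/17 = -7784/17 ≈ -457.88)
H + F = -7784/17 + 28279/3 = 457391/51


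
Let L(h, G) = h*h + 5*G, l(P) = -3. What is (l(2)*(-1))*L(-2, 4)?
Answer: 72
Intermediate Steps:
L(h, G) = h**2 + 5*G
(l(2)*(-1))*L(-2, 4) = (-3*(-1))*((-2)**2 + 5*4) = 3*(4 + 20) = 3*24 = 72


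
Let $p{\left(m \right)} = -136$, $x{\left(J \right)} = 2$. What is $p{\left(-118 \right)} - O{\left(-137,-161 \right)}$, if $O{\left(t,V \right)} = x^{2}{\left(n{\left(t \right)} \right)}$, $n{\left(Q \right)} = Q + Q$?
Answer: $-140$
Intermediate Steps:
$n{\left(Q \right)} = 2 Q$
$O{\left(t,V \right)} = 4$ ($O{\left(t,V \right)} = 2^{2} = 4$)
$p{\left(-118 \right)} - O{\left(-137,-161 \right)} = -136 - 4 = -140$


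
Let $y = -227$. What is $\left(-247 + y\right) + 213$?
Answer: $-261$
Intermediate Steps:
$\left(-247 + y\right) + 213 = \left(-247 - 227\right) + 213 = -474 + 213 = -261$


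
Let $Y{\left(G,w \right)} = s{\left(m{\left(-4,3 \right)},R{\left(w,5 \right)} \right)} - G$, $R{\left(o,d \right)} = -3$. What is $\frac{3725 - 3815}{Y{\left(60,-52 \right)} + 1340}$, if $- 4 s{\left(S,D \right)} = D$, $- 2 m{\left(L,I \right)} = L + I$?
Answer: $- \frac{360}{5123} \approx -0.070271$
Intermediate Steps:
$m{\left(L,I \right)} = - \frac{I}{2} - \frac{L}{2}$ ($m{\left(L,I \right)} = - \frac{L + I}{2} = - \frac{I + L}{2} = - \frac{I}{2} - \frac{L}{2}$)
$s{\left(S,D \right)} = - \frac{D}{4}$
$Y{\left(G,w \right)} = \frac{3}{4} - G$ ($Y{\left(G,w \right)} = \left(- \frac{1}{4}\right) \left(-3\right) - G = \frac{3}{4} - G$)
$\frac{3725 - 3815}{Y{\left(60,-52 \right)} + 1340} = \frac{3725 - 3815}{\left(\frac{3}{4} - 60\right) + 1340} = - \frac{90}{\left(\frac{3}{4} - 60\right) + 1340} = - \frac{90}{- \frac{237}{4} + 1340} = - \frac{90}{\frac{5123}{4}} = \left(-90\right) \frac{4}{5123} = - \frac{360}{5123}$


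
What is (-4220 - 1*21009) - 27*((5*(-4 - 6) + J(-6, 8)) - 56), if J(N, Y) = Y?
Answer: -22583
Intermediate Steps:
(-4220 - 1*21009) - 27*((5*(-4 - 6) + J(-6, 8)) - 56) = (-4220 - 1*21009) - 27*((5*(-4 - 6) + 8) - 56) = (-4220 - 21009) - 27*((5*(-10) + 8) - 56) = -25229 - 27*((-50 + 8) - 56) = -25229 - 27*(-42 - 56) = -25229 - 27*(-98) = -25229 - 1*(-2646) = -25229 + 2646 = -22583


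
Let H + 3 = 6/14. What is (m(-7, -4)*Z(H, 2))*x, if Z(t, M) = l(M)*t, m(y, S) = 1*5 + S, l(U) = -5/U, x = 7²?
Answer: 315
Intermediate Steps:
H = -18/7 (H = -3 + 6/14 = -3 + 6*(1/14) = -3 + 3/7 = -18/7 ≈ -2.5714)
x = 49
m(y, S) = 5 + S
Z(t, M) = -5*t/M (Z(t, M) = (-5/M)*t = -5*t/M)
(m(-7, -4)*Z(H, 2))*x = ((5 - 4)*(-5*(-18/7)/2))*49 = (1*(-5*(-18/7)*½))*49 = (1*(45/7))*49 = (45/7)*49 = 315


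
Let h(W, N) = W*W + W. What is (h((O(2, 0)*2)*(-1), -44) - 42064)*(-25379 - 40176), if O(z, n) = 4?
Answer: 2753834440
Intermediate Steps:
h(W, N) = W + W² (h(W, N) = W² + W = W + W²)
(h((O(2, 0)*2)*(-1), -44) - 42064)*(-25379 - 40176) = (((4*2)*(-1))*(1 + (4*2)*(-1)) - 42064)*(-25379 - 40176) = ((8*(-1))*(1 + 8*(-1)) - 42064)*(-65555) = (-8*(1 - 8) - 42064)*(-65555) = (-8*(-7) - 42064)*(-65555) = (56 - 42064)*(-65555) = -42008*(-65555) = 2753834440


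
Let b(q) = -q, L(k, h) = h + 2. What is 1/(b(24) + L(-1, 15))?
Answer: -1/7 ≈ -0.14286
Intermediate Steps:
L(k, h) = 2 + h
1/(b(24) + L(-1, 15)) = 1/(-1*24 + (2 + 15)) = 1/(-24 + 17) = 1/(-7) = -1/7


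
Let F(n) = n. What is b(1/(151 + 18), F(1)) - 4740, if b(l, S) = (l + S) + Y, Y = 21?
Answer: -797341/169 ≈ -4718.0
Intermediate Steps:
b(l, S) = 21 + S + l (b(l, S) = (l + S) + 21 = (S + l) + 21 = 21 + S + l)
b(1/(151 + 18), F(1)) - 4740 = (21 + 1 + 1/(151 + 18)) - 4740 = (21 + 1 + 1/169) - 4740 = 3719/169 - 4740 = -797341/169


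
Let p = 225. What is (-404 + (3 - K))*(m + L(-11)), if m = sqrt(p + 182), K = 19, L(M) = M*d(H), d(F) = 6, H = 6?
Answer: 27720 - 420*sqrt(407) ≈ 19247.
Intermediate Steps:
L(M) = 6*M (L(M) = M*6 = 6*M)
m = sqrt(407) (m = sqrt(225 + 182) = sqrt(407) ≈ 20.174)
(-404 + (3 - K))*(m + L(-11)) = (-404 + (3 - 1*19))*(sqrt(407) + 6*(-11)) = (-404 + (3 - 19))*(sqrt(407) - 66) = (-404 - 16)*(-66 + sqrt(407)) = -420*(-66 + sqrt(407)) = 27720 - 420*sqrt(407)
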